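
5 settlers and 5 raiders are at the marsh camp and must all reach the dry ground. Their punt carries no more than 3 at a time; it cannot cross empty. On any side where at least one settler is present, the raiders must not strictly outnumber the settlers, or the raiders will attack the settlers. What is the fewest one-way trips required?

11

Counting alone: each trip to the dry ground takes at most 3 across and each return brings at least 1 back, so after t trips out (and t−1 returns) at most 3t − (t−1) of the 10 are across; that first reaches 10 at t = 5, so at least 9 crossings are needed.
The safety rule pushes this higher. Following every safe sequence of crossings, the most of the 10 that can be at the dry ground as the punt arrives there on crossing 9 is 9 — never all 10.
So no plan with fewer than 11 crossings exists, and this one achieves 11:
1. 2 raiders → the dry ground.  (the marsh camp: 5S 3R; the dry ground: 0S 2R)
2. 1 raider ← the marsh camp.  (the marsh camp: 5S 4R; the dry ground: 0S 1R)
3. 3 raiders → the dry ground.  (the marsh camp: 5S 1R; the dry ground: 0S 4R)
4. 1 raider ← the marsh camp.  (the marsh camp: 5S 2R; the dry ground: 0S 3R)
5. 3 settlers → the dry ground.  (the marsh camp: 2S 2R; the dry ground: 3S 3R)
6. 1 settler and 1 raider ← the marsh camp.  (the marsh camp: 3S 3R; the dry ground: 2S 2R)
7. 3 settlers → the dry ground.  (the marsh camp: 0S 3R; the dry ground: 5S 2R)
8. 1 raider ← the marsh camp.  (the marsh camp: 0S 4R; the dry ground: 5S 1R)
9. 2 raiders → the dry ground.  (the marsh camp: 0S 2R; the dry ground: 5S 3R)
10. 1 raider ← the marsh camp.  (the marsh camp: 0S 3R; the dry ground: 5S 2R)
11. 3 raiders → the dry ground.  (the marsh camp: 0S 0R; the dry ground: 5S 5R)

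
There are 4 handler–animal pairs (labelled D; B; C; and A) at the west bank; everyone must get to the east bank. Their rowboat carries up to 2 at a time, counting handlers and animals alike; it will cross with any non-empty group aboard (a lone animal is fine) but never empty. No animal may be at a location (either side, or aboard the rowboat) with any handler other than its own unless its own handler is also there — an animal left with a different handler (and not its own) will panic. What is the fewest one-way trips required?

impossible

Following every safe sequence of crossings from the start, the most of the 8 that can be at the east bank as the rowboat arrives there on crossings 1, 3, 5 is 2, 3, 4 respectively; the best ever achieved is 4 of 8.
From crossing 7 on, no configuration arises that was not already reachable earlier: only 44 distinct safe configurations (who is on which side, and where the rowboat is) can ever be reached, none of them has everyone across, and every continuation just revisits them. So no valid plan exists.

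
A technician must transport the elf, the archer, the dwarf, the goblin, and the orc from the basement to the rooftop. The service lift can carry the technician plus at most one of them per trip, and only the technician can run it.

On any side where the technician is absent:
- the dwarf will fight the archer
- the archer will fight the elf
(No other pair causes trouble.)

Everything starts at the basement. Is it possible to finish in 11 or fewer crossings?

Yes

Yes — this plan uses 11 crossings (≤ 11):
1. Technician goes to the rooftop with the archer.  [the basement: the dwarf, the elf, the goblin, the orc | the rooftop: the archer]
2. Technician goes back to the basement alone.  [the basement: the dwarf, the elf, the goblin, the orc | the rooftop: the archer]
3. Technician goes to the rooftop with the elf.  [the basement: the dwarf, the goblin, the orc | the rooftop: the archer, the elf]
4. Technician goes back to the basement with the archer.  [the basement: the archer, the dwarf, the goblin, the orc | the rooftop: the elf]
5. Technician goes to the rooftop with the dwarf.  [the basement: the archer, the goblin, the orc | the rooftop: the dwarf, the elf]
6. Technician goes back to the basement alone.  [the basement: the archer, the goblin, the orc | the rooftop: the dwarf, the elf]
7. Technician goes to the rooftop with the goblin.  [the basement: the archer, the orc | the rooftop: the dwarf, the elf, the goblin]
8. Technician goes back to the basement alone.  [the basement: the archer, the orc | the rooftop: the dwarf, the elf, the goblin]
9. Technician goes to the rooftop with the orc.  [the basement: the archer | the rooftop: the dwarf, the elf, the goblin, the orc]
10. Technician goes back to the basement alone.  [the basement: the archer | the rooftop: the dwarf, the elf, the goblin, the orc]
11. Technician goes to the rooftop with the archer.  [the basement: — | the rooftop: the archer, the dwarf, the elf, the goblin, the orc]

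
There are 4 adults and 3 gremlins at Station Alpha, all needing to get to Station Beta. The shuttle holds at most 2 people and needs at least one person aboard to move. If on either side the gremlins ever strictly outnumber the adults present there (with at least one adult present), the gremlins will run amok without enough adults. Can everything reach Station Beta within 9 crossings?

Counting alone: each trip to Station Beta takes at most 2 across and each return brings at least 1 back, so after t trips out (and t−1 returns) at most 2t − (t−1) of the 7 are across; that first reaches 7 at t = 6, so at least 11 crossings are needed.
Since 9 < 11, 9 crossings cannot be enough. (The shortest complete plan in fact takes 11:)
1. 2 gremlins → Station Beta.  (Station Alpha: 4A 1G; Station Beta: 0A 2G)
2. 1 gremlin ← Station Alpha.  (Station Alpha: 4A 2G; Station Beta: 0A 1G)
3. 2 gremlins → Station Beta.  (Station Alpha: 4A 0G; Station Beta: 0A 3G)
4. 1 gremlin ← Station Alpha.  (Station Alpha: 4A 1G; Station Beta: 0A 2G)
5. 2 adults → Station Beta.  (Station Alpha: 2A 1G; Station Beta: 2A 2G)
6. 1 gremlin ← Station Alpha.  (Station Alpha: 2A 2G; Station Beta: 2A 1G)
7. 1 adult and 1 gremlin → Station Beta.  (Station Alpha: 1A 1G; Station Beta: 3A 2G)
8. 1 adult ← Station Alpha.  (Station Alpha: 2A 1G; Station Beta: 2A 2G)
9. 1 adult and 1 gremlin → Station Beta.  (Station Alpha: 1A 0G; Station Beta: 3A 3G)
10. 1 gremlin ← Station Alpha.  (Station Alpha: 1A 1G; Station Beta: 3A 2G)
11. 1 adult and 1 gremlin → Station Beta.  (Station Alpha: 0A 0G; Station Beta: 4A 3G)

No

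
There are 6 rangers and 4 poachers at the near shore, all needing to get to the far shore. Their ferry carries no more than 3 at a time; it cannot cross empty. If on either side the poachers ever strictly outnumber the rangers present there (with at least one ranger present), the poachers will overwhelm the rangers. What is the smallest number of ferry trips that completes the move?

Counting alone: each trip to the far shore takes at most 3 across and each return brings at least 1 back, so after t trips out (and t−1 returns) at most 3t − (t−1) of the 10 are across; that first reaches 10 at t = 5, so at least 9 crossings are needed.
The plan below uses exactly 9 crossings, so it is optimal:
1. 2 poachers → the far shore.  (the near shore: 6R 2P; the far shore: 0R 2P)
2. 1 poacher ← the near shore.  (the near shore: 6R 3P; the far shore: 0R 1P)
3. 3 poachers → the far shore.  (the near shore: 6R 0P; the far shore: 0R 4P)
4. 1 poacher ← the near shore.  (the near shore: 6R 1P; the far shore: 0R 3P)
5. 3 rangers → the far shore.  (the near shore: 3R 1P; the far shore: 3R 3P)
6. 1 poacher ← the near shore.  (the near shore: 3R 2P; the far shore: 3R 2P)
7. 1 ranger and 2 poachers → the far shore.  (the near shore: 2R 0P; the far shore: 4R 4P)
8. 1 poacher ← the near shore.  (the near shore: 2R 1P; the far shore: 4R 3P)
9. 2 rangers and 1 poacher → the far shore.  (the near shore: 0R 0P; the far shore: 6R 4P)

9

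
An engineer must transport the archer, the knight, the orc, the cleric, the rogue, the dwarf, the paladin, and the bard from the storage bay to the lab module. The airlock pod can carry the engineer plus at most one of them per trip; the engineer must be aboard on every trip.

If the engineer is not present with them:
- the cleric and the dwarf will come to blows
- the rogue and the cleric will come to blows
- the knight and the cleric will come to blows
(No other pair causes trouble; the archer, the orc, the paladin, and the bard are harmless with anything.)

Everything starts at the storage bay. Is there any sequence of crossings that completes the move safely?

Following every safe sequence of crossings from the start, the most of the 8 that can be at the lab module as the airlock pod arrives there on crossings 1, 3, 5, 7, 9, 11 is 1, 2, 3, 4, 5, 6 respectively; the best ever achieved is 6 of 8.
From crossing 13 on, no configuration arises that was not already reachable earlier: only 144 distinct safe configurations (who is on which side, and where the airlock pod is) can ever be reached, none of them has everyone across, and every continuation just revisits them. So no valid plan exists.

No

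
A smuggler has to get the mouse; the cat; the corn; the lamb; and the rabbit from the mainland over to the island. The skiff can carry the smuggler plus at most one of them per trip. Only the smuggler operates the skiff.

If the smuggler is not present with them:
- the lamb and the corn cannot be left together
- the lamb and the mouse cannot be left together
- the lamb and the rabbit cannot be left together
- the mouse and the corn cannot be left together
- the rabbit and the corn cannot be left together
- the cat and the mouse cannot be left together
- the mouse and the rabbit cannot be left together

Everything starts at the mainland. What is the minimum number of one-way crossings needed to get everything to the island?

impossible

Whatever the first load, the items left behind include a forbidden pair without the smuggler. No opening move is safe, so no plan exists.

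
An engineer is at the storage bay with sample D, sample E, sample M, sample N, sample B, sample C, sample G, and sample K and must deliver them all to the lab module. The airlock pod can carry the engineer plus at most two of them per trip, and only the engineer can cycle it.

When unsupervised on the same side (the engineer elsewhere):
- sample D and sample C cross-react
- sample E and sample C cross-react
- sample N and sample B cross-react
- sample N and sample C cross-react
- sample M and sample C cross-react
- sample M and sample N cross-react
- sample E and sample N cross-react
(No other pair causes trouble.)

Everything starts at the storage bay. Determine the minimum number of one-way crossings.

Counting alone: the engineer can take at most 2 across per trip to the lab module, so moving all 8 needs at least 4 loaded trips out, with a return between consecutive ones — at least 7 crossings.
The safety rule pushes this higher. Following every safe sequence of crossings, the most of the 8 that can be at the lab module as the airlock pod arrives there on crossings 7, 9, 11 is 5, 6, 7 respectively — never all 8.
So no plan with fewer than 13 crossings exists, and this one achieves 13:
1. Engineer goes to the lab module with sample C and sample N.
2. Engineer goes back to the storage bay with sample N.
3. Engineer goes to the lab module with sample D and sample N.
4. Engineer goes back to the storage bay with sample C.
5. Engineer goes to the lab module with sample E and sample M.
6. Engineer goes back to the storage bay with sample N.
7. Engineer goes to the lab module with sample B and sample N.
8. Engineer goes back to the storage bay with sample N.
9. Engineer goes to the lab module with sample G and sample N.
10. Engineer goes back to the storage bay with sample N.
11. Engineer goes to the lab module with sample K and sample N.
12. Engineer goes back to the storage bay with sample N.
13. Engineer goes to the lab module with sample C and sample N.

13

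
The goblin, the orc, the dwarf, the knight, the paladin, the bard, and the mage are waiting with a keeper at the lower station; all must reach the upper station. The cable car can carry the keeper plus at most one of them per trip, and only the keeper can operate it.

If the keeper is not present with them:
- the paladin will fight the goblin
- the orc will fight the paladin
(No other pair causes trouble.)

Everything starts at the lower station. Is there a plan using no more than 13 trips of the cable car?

No

Counting alone: the keeper can take at most 1 across per trip to the upper station, so moving all 7 needs at least 7 loaded trips out, with a return between consecutive ones — at least 13 crossings.
The safety rule pushes this higher. Following every safe sequence of crossings, the most of the 7 that can be at the upper station as the cable car arrives there on crossing 13 is 6 — never all 7.
So the move cannot be finished within 13 crossings. (The shortest complete plan takes 15:)
1. Keeper goes to the upper station with the paladin.  [the lower station: the bard, the dwarf, the goblin, the knight, the mage, the orc | the upper station: the paladin]
2. Keeper goes back to the lower station alone.  [the lower station: the bard, the dwarf, the goblin, the knight, the mage, the orc | the upper station: the paladin]
3. Keeper goes to the upper station with the goblin.  [the lower station: the bard, the dwarf, the knight, the mage, the orc | the upper station: the goblin, the paladin]
4. Keeper goes back to the lower station with the paladin.  [the lower station: the bard, the dwarf, the knight, the mage, the orc, the paladin | the upper station: the goblin]
5. Keeper goes to the upper station with the orc.  [the lower station: the bard, the dwarf, the knight, the mage, the paladin | the upper station: the goblin, the orc]
6. Keeper goes back to the lower station alone.  [the lower station: the bard, the dwarf, the knight, the mage, the paladin | the upper station: the goblin, the orc]
7. Keeper goes to the upper station with the dwarf.  [the lower station: the bard, the knight, the mage, the paladin | the upper station: the dwarf, the goblin, the orc]
8. Keeper goes back to the lower station alone.  [the lower station: the bard, the knight, the mage, the paladin | the upper station: the dwarf, the goblin, the orc]
9. Keeper goes to the upper station with the knight.  [the lower station: the bard, the mage, the paladin | the upper station: the dwarf, the goblin, the knight, the orc]
10. Keeper goes back to the lower station alone.  [the lower station: the bard, the mage, the paladin | the upper station: the dwarf, the goblin, the knight, the orc]
11. Keeper goes to the upper station with the bard.  [the lower station: the mage, the paladin | the upper station: the bard, the dwarf, the goblin, the knight, the orc]
12. Keeper goes back to the lower station alone.  [the lower station: the mage, the paladin | the upper station: the bard, the dwarf, the goblin, the knight, the orc]
13. Keeper goes to the upper station with the mage.  [the lower station: the paladin | the upper station: the bard, the dwarf, the goblin, the knight, the mage, the orc]
14. Keeper goes back to the lower station alone.  [the lower station: the paladin | the upper station: the bard, the dwarf, the goblin, the knight, the mage, the orc]
15. Keeper goes to the upper station with the paladin.  [the lower station: — | the upper station: the bard, the dwarf, the goblin, the knight, the mage, the orc, the paladin]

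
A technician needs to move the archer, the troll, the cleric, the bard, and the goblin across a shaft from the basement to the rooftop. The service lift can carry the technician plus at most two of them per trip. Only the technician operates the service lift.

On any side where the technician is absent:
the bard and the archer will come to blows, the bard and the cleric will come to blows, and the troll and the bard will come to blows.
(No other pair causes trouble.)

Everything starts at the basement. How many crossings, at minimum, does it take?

5

Counting alone: the technician can take at most 2 across per trip to the rooftop, so moving all 5 needs at least 3 loaded trips out, with a return between consecutive ones — at least 5 crossings.
The plan below uses exactly 5 crossings, so it is optimal:
1. Technician goes to the rooftop with the archer and the bard.
2. Technician goes back to the basement with the bard.
3. Technician goes to the rooftop with the cleric and the troll.
4. Technician goes back to the basement alone.
5. Technician goes to the rooftop with the bard and the goblin.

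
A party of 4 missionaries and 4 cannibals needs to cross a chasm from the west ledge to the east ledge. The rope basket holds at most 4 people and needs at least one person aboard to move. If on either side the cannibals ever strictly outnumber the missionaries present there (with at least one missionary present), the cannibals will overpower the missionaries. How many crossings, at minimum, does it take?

Counting alone: each trip to the east ledge takes at most 4 across and each return brings at least 1 back, so after t trips out (and t−1 returns) at most 4t − (t−1) of the 8 are across; that first reaches 8 at t = 3, so at least 5 crossings are needed.
The plan below uses exactly 5 crossings, so it is optimal:
1. 2 cannibals → the east ledge.  (the west ledge: 4M 2C; the east ledge: 0M 2C)
2. 1 cannibal ← the west ledge.  (the west ledge: 4M 3C; the east ledge: 0M 1C)
3. 4 missionaries → the east ledge.  (the west ledge: 0M 3C; the east ledge: 4M 1C)
4. 1 cannibal ← the west ledge.  (the west ledge: 0M 4C; the east ledge: 4M 0C)
5. 4 cannibals → the east ledge.  (the west ledge: 0M 0C; the east ledge: 4M 4C)

5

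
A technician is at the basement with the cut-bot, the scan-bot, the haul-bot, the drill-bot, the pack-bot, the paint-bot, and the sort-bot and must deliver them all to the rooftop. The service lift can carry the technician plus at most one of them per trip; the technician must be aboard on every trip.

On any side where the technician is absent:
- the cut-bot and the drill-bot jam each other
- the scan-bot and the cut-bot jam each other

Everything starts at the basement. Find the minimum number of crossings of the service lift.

15

Counting alone: the technician can take at most 1 across per trip to the rooftop, so moving all 7 needs at least 7 loaded trips out, with a return between consecutive ones — at least 13 crossings.
The safety rule pushes this higher. Following every safe sequence of crossings, the most of the 7 that can be at the rooftop as the service lift arrives there on crossing 13 is 6 — never all 7.
So no plan with fewer than 15 crossings exists, and this one achieves 15:
1. Technician goes to the rooftop with the cut-bot.
2. Technician goes back to the basement alone.
3. Technician goes to the rooftop with the scan-bot.
4. Technician goes back to the basement with the cut-bot.
5. Technician goes to the rooftop with the drill-bot.
6. Technician goes back to the basement alone.
7. Technician goes to the rooftop with the haul-bot.
8. Technician goes back to the basement alone.
9. Technician goes to the rooftop with the pack-bot.
10. Technician goes back to the basement alone.
11. Technician goes to the rooftop with the paint-bot.
12. Technician goes back to the basement alone.
13. Technician goes to the rooftop with the sort-bot.
14. Technician goes back to the basement alone.
15. Technician goes to the rooftop with the cut-bot.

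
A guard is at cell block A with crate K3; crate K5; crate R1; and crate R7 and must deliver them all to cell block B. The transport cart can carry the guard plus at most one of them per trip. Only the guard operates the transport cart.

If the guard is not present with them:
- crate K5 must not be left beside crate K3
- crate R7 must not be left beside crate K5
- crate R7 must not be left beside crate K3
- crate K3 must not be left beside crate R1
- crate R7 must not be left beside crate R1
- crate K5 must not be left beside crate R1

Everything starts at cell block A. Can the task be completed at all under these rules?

Whatever the first load, the items left behind include a forbidden pair without the guard. No opening move is safe, so no plan exists.

No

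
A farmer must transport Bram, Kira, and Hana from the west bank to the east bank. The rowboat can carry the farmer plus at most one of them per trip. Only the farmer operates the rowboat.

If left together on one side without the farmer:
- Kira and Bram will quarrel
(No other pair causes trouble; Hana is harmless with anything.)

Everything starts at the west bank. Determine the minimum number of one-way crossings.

Counting alone: the farmer can take at most 1 across per trip to the east bank, so moving all 3 needs at least 3 loaded trips out, with a return between consecutive ones — at least 5 crossings.
The plan below uses exactly 5 crossings, so it is optimal:
1. Farmer goes to the east bank with Bram.  [the west bank: Hana, Kira | the east bank: Bram]
2. Farmer goes back to the west bank alone.  [the west bank: Hana, Kira | the east bank: Bram]
3. Farmer goes to the east bank with Hana.  [the west bank: Kira | the east bank: Bram, Hana]
4. Farmer goes back to the west bank alone.  [the west bank: Kira | the east bank: Bram, Hana]
5. Farmer goes to the east bank with Kira.  [the west bank: — | the east bank: Bram, Hana, Kira]

5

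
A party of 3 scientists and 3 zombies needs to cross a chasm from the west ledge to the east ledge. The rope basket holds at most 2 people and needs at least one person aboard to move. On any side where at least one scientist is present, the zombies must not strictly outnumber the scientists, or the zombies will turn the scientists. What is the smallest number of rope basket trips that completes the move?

Counting alone: each trip to the east ledge takes at most 2 across and each return brings at least 1 back, so after t trips out (and t−1 returns) at most 2t − (t−1) of the 6 are across; that first reaches 6 at t = 5, so at least 9 crossings are needed.
The safety rule pushes this higher. Following every safe sequence of crossings, the most of the 6 that can be at the east ledge as the rope basket arrives there on crossing 9 is 5 — never all 6.
So no plan with fewer than 11 crossings exists, and this one achieves 11:
1. 2 zombies → the east ledge.  (the west ledge: 3S 1Z; the east ledge: 0S 2Z)
2. 1 zombie ← the west ledge.  (the west ledge: 3S 2Z; the east ledge: 0S 1Z)
3. 2 zombies → the east ledge.  (the west ledge: 3S 0Z; the east ledge: 0S 3Z)
4. 1 zombie ← the west ledge.  (the west ledge: 3S 1Z; the east ledge: 0S 2Z)
5. 2 scientists → the east ledge.  (the west ledge: 1S 1Z; the east ledge: 2S 2Z)
6. 1 scientist and 1 zombie ← the west ledge.  (the west ledge: 2S 2Z; the east ledge: 1S 1Z)
7. 2 scientists → the east ledge.  (the west ledge: 0S 2Z; the east ledge: 3S 1Z)
8. 1 zombie ← the west ledge.  (the west ledge: 0S 3Z; the east ledge: 3S 0Z)
9. 2 zombies → the east ledge.  (the west ledge: 0S 1Z; the east ledge: 3S 2Z)
10. 1 zombie ← the west ledge.  (the west ledge: 0S 2Z; the east ledge: 3S 1Z)
11. 2 zombies → the east ledge.  (the west ledge: 0S 0Z; the east ledge: 3S 3Z)

11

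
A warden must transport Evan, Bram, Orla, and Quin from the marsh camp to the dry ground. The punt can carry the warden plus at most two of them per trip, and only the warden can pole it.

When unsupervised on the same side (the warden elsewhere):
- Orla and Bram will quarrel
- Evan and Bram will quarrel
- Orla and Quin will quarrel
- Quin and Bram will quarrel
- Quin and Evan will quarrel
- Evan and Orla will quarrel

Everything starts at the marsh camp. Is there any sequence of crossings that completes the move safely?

No

Whatever the first load, the items left behind include a forbidden pair without the warden. No opening move is safe, so no plan exists.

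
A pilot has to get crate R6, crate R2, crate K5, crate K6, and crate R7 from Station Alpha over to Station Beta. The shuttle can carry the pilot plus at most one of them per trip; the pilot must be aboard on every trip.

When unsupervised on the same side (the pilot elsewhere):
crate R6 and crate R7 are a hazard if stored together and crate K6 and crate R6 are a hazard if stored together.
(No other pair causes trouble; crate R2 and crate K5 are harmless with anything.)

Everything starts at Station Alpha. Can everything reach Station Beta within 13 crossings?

Yes — this plan uses 11 crossings (≤ 13):
1. Pilot goes to Station Beta with crate R6.
2. Pilot goes back to Station Alpha alone.
3. Pilot goes to Station Beta with crate R2.
4. Pilot goes back to Station Alpha alone.
5. Pilot goes to Station Beta with crate K5.
6. Pilot goes back to Station Alpha alone.
7. Pilot goes to Station Beta with crate K6.
8. Pilot goes back to Station Alpha with crate R6.
9. Pilot goes to Station Beta with crate R7.
10. Pilot goes back to Station Alpha alone.
11. Pilot goes to Station Beta with crate R6.

Yes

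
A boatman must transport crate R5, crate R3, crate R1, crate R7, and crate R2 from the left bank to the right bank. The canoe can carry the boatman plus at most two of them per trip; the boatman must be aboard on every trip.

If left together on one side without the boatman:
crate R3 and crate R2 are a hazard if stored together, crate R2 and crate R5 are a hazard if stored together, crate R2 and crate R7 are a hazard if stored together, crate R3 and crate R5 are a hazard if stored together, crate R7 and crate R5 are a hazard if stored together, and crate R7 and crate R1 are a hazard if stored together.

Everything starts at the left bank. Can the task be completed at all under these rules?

Whatever the first load, the items left behind include a forbidden pair without the boatman. No opening move is safe, so no plan exists.

No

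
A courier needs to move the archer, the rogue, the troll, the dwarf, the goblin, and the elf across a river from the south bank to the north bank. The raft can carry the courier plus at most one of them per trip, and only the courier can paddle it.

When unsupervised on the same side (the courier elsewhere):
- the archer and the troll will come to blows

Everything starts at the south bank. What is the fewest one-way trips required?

Counting alone: the courier can take at most 1 across per trip to the north bank, so moving all 6 needs at least 6 loaded trips out, with a return between consecutive ones — at least 11 crossings.
The plan below uses exactly 11 crossings, so it is optimal:
1. Courier goes to the north bank with the archer.  [the south bank: the dwarf, the elf, the goblin, the rogue, the troll | the north bank: the archer]
2. Courier goes back to the south bank alone.  [the south bank: the dwarf, the elf, the goblin, the rogue, the troll | the north bank: the archer]
3. Courier goes to the north bank with the rogue.  [the south bank: the dwarf, the elf, the goblin, the troll | the north bank: the archer, the rogue]
4. Courier goes back to the south bank alone.  [the south bank: the dwarf, the elf, the goblin, the troll | the north bank: the archer, the rogue]
5. Courier goes to the north bank with the dwarf.  [the south bank: the elf, the goblin, the troll | the north bank: the archer, the dwarf, the rogue]
6. Courier goes back to the south bank alone.  [the south bank: the elf, the goblin, the troll | the north bank: the archer, the dwarf, the rogue]
7. Courier goes to the north bank with the goblin.  [the south bank: the elf, the troll | the north bank: the archer, the dwarf, the goblin, the rogue]
8. Courier goes back to the south bank alone.  [the south bank: the elf, the troll | the north bank: the archer, the dwarf, the goblin, the rogue]
9. Courier goes to the north bank with the elf.  [the south bank: the troll | the north bank: the archer, the dwarf, the elf, the goblin, the rogue]
10. Courier goes back to the south bank alone.  [the south bank: the troll | the north bank: the archer, the dwarf, the elf, the goblin, the rogue]
11. Courier goes to the north bank with the troll.  [the south bank: — | the north bank: the archer, the dwarf, the elf, the goblin, the rogue, the troll]

11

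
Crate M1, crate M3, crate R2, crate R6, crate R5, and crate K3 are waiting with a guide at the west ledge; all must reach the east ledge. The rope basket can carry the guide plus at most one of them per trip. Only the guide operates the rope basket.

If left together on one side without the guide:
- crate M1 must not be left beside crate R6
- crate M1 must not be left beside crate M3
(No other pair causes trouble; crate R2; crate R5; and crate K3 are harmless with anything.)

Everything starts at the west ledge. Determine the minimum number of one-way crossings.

13

Counting alone: the guide can take at most 1 across per trip to the east ledge, so moving all 6 needs at least 6 loaded trips out, with a return between consecutive ones — at least 11 crossings.
The safety rule pushes this higher. Following every safe sequence of crossings, the most of the 6 that can be at the east ledge as the rope basket arrives there on crossing 11 is 5 — never all 6.
So no plan with fewer than 13 crossings exists, and this one achieves 13:
1. Guide goes to the east ledge with crate M1.
2. Guide goes back to the west ledge alone.
3. Guide goes to the east ledge with crate M3.
4. Guide goes back to the west ledge with crate M1.
5. Guide goes to the east ledge with crate R6.
6. Guide goes back to the west ledge alone.
7. Guide goes to the east ledge with crate R2.
8. Guide goes back to the west ledge alone.
9. Guide goes to the east ledge with crate R5.
10. Guide goes back to the west ledge alone.
11. Guide goes to the east ledge with crate K3.
12. Guide goes back to the west ledge alone.
13. Guide goes to the east ledge with crate M1.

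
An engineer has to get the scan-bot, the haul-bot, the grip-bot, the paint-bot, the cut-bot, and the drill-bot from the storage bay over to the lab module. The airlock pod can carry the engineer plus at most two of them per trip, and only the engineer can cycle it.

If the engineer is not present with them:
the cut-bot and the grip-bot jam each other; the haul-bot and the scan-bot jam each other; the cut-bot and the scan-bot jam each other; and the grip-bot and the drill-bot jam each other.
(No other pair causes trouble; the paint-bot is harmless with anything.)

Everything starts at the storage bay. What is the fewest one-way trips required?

7

Counting alone: the engineer can take at most 2 across per trip to the lab module, so moving all 6 needs at least 3 loaded trips out, with a return between consecutive ones — at least 5 crossings.
The safety rule pushes this higher. Following every safe sequence of crossings, the most of the 6 that can be at the lab module as the airlock pod arrives there on crossing 5 is 5 — never all 6.
So no plan with fewer than 7 crossings exists, and this one achieves 7:
1. Engineer goes to the lab module with the grip-bot and the scan-bot.  [the storage bay: the cut-bot, the drill-bot, the haul-bot, the paint-bot | the lab module: the grip-bot, the scan-bot]
2. Engineer goes back to the storage bay alone.  [the storage bay: the cut-bot, the drill-bot, the haul-bot, the paint-bot | the lab module: the grip-bot, the scan-bot]
3. Engineer goes to the lab module with the haul-bot and the paint-bot.  [the storage bay: the cut-bot, the drill-bot | the lab module: the grip-bot, the haul-bot, the paint-bot, the scan-bot]
4. Engineer goes back to the storage bay with the scan-bot.  [the storage bay: the cut-bot, the drill-bot, the scan-bot | the lab module: the grip-bot, the haul-bot, the paint-bot]
5. Engineer goes to the lab module with the cut-bot and the drill-bot.  [the storage bay: the scan-bot | the lab module: the cut-bot, the drill-bot, the grip-bot, the haul-bot, the paint-bot]
6. Engineer goes back to the storage bay with the grip-bot.  [the storage bay: the grip-bot, the scan-bot | the lab module: the cut-bot, the drill-bot, the haul-bot, the paint-bot]
7. Engineer goes to the lab module with the grip-bot and the scan-bot.  [the storage bay: — | the lab module: the cut-bot, the drill-bot, the grip-bot, the haul-bot, the paint-bot, the scan-bot]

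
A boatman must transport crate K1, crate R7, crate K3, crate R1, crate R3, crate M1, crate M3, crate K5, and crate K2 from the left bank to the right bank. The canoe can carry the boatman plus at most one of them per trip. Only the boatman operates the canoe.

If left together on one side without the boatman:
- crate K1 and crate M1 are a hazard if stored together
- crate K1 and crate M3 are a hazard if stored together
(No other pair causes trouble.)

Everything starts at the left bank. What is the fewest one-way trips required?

Counting alone: the boatman can take at most 1 across per trip to the right bank, so moving all 9 needs at least 9 loaded trips out, with a return between consecutive ones — at least 17 crossings.
The safety rule pushes this higher. Following every safe sequence of crossings, the most of the 9 that can be at the right bank as the canoe arrives there on crossing 17 is 8 — never all 9.
So no plan with fewer than 19 crossings exists, and this one achieves 19:
1. Boatman goes to the right bank with crate K1.
2. Boatman goes back to the left bank alone.
3. Boatman goes to the right bank with crate R7.
4. Boatman goes back to the left bank alone.
5. Boatman goes to the right bank with crate K3.
6. Boatman goes back to the left bank alone.
7. Boatman goes to the right bank with crate R1.
8. Boatman goes back to the left bank alone.
9. Boatman goes to the right bank with crate R3.
10. Boatman goes back to the left bank alone.
11. Boatman goes to the right bank with crate M1.
12. Boatman goes back to the left bank with crate K1.
13. Boatman goes to the right bank with crate M3.
14. Boatman goes back to the left bank alone.
15. Boatman goes to the right bank with crate K5.
16. Boatman goes back to the left bank alone.
17. Boatman goes to the right bank with crate K2.
18. Boatman goes back to the left bank alone.
19. Boatman goes to the right bank with crate K1.

19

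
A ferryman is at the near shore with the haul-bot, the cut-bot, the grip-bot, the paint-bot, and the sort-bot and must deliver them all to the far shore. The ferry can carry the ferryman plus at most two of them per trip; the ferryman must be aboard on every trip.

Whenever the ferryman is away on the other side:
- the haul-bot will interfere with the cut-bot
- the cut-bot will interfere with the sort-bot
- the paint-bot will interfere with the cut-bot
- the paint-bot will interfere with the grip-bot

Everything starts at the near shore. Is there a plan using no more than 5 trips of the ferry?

Yes — this plan uses 5 crossings (≤ 5):
1. Ferryman goes to the far shore with the cut-bot and the grip-bot.  [the near shore: the haul-bot, the paint-bot, the sort-bot | the far shore: the cut-bot, the grip-bot]
2. Ferryman goes back to the near shore alone.  [the near shore: the haul-bot, the paint-bot, the sort-bot | the far shore: the cut-bot, the grip-bot]
3. Ferryman goes to the far shore with the haul-bot and the sort-bot.  [the near shore: the paint-bot | the far shore: the cut-bot, the grip-bot, the haul-bot, the sort-bot]
4. Ferryman goes back to the near shore with the cut-bot.  [the near shore: the cut-bot, the paint-bot | the far shore: the grip-bot, the haul-bot, the sort-bot]
5. Ferryman goes to the far shore with the cut-bot and the paint-bot.  [the near shore: — | the far shore: the cut-bot, the grip-bot, the haul-bot, the paint-bot, the sort-bot]

Yes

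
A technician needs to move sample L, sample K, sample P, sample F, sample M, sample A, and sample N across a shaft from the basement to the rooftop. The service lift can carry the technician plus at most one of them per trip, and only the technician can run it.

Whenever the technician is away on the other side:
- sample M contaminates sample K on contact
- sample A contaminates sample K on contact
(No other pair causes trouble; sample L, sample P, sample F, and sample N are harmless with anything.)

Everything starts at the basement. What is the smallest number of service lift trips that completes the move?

Counting alone: the technician can take at most 1 across per trip to the rooftop, so moving all 7 needs at least 7 loaded trips out, with a return between consecutive ones — at least 13 crossings.
The safety rule pushes this higher. Following every safe sequence of crossings, the most of the 7 that can be at the rooftop as the service lift arrives there on crossing 13 is 6 — never all 7.
So no plan with fewer than 15 crossings exists, and this one achieves 15:
1. Technician goes to the rooftop with sample K.  [the basement: sample A, sample F, sample L, sample M, sample N, sample P | the rooftop: sample K]
2. Technician goes back to the basement alone.  [the basement: sample A, sample F, sample L, sample M, sample N, sample P | the rooftop: sample K]
3. Technician goes to the rooftop with sample L.  [the basement: sample A, sample F, sample M, sample N, sample P | the rooftop: sample K, sample L]
4. Technician goes back to the basement alone.  [the basement: sample A, sample F, sample M, sample N, sample P | the rooftop: sample K, sample L]
5. Technician goes to the rooftop with sample P.  [the basement: sample A, sample F, sample M, sample N | the rooftop: sample K, sample L, sample P]
6. Technician goes back to the basement alone.  [the basement: sample A, sample F, sample M, sample N | the rooftop: sample K, sample L, sample P]
7. Technician goes to the rooftop with sample F.  [the basement: sample A, sample M, sample N | the rooftop: sample F, sample K, sample L, sample P]
8. Technician goes back to the basement alone.  [the basement: sample A, sample M, sample N | the rooftop: sample F, sample K, sample L, sample P]
9. Technician goes to the rooftop with sample M.  [the basement: sample A, sample N | the rooftop: sample F, sample K, sample L, sample M, sample P]
10. Technician goes back to the basement with sample K.  [the basement: sample A, sample K, sample N | the rooftop: sample F, sample L, sample M, sample P]
11. Technician goes to the rooftop with sample A.  [the basement: sample K, sample N | the rooftop: sample A, sample F, sample L, sample M, sample P]
12. Technician goes back to the basement alone.  [the basement: sample K, sample N | the rooftop: sample A, sample F, sample L, sample M, sample P]
13. Technician goes to the rooftop with sample N.  [the basement: sample K | the rooftop: sample A, sample F, sample L, sample M, sample N, sample P]
14. Technician goes back to the basement alone.  [the basement: sample K | the rooftop: sample A, sample F, sample L, sample M, sample N, sample P]
15. Technician goes to the rooftop with sample K.  [the basement: — | the rooftop: sample A, sample F, sample K, sample L, sample M, sample N, sample P]

15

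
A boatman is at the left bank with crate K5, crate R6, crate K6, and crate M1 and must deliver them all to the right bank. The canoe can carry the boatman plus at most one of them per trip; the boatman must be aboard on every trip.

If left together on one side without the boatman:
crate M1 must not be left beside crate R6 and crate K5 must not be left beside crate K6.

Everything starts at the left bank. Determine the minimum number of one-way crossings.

Whatever the first load, the items left behind include a forbidden pair without the boatman. No opening move is safe, so no plan exists.

impossible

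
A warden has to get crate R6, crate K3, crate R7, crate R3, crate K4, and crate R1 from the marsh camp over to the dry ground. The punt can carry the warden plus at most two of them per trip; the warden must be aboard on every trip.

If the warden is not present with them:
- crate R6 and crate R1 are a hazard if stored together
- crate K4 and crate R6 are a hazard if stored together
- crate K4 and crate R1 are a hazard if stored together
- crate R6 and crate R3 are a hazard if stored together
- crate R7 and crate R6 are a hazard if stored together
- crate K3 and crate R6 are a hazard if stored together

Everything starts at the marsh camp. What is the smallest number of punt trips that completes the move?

9

Counting alone: the warden can take at most 2 across per trip to the dry ground, so moving all 6 needs at least 3 loaded trips out, with a return between consecutive ones — at least 5 crossings.
The safety rule pushes this higher. Following every safe sequence of crossings, the most of the 6 that can be at the dry ground as the punt arrives there on crossings 5, 7 is 4, 5 respectively — never all 6.
So no plan with fewer than 9 crossings exists, and this one achieves 9:
1. Warden goes to the dry ground with crate K4 and crate R6.  [the marsh camp: crate K3, crate R1, crate R3, crate R7 | the dry ground: crate K4, crate R6]
2. Warden goes back to the marsh camp with crate R6.  [the marsh camp: crate K3, crate R1, crate R3, crate R6, crate R7 | the dry ground: crate K4]
3. Warden goes to the dry ground with crate K3 and crate R6.  [the marsh camp: crate R1, crate R3, crate R7 | the dry ground: crate K3, crate K4, crate R6]
4. Warden goes back to the marsh camp with crate R6.  [the marsh camp: crate R1, crate R3, crate R6, crate R7 | the dry ground: crate K3, crate K4]
5. Warden goes to the dry ground with crate R6 and crate R7.  [the marsh camp: crate R1, crate R3 | the dry ground: crate K3, crate K4, crate R6, crate R7]
6. Warden goes back to the marsh camp with crate R6.  [the marsh camp: crate R1, crate R3, crate R6 | the dry ground: crate K3, crate K4, crate R7]
7. Warden goes to the dry ground with crate R3 and crate R6.  [the marsh camp: crate R1 | the dry ground: crate K3, crate K4, crate R3, crate R6, crate R7]
8. Warden goes back to the marsh camp with crate R6.  [the marsh camp: crate R1, crate R6 | the dry ground: crate K3, crate K4, crate R3, crate R7]
9. Warden goes to the dry ground with crate R1 and crate R6.  [the marsh camp: — | the dry ground: crate K3, crate K4, crate R1, crate R3, crate R6, crate R7]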